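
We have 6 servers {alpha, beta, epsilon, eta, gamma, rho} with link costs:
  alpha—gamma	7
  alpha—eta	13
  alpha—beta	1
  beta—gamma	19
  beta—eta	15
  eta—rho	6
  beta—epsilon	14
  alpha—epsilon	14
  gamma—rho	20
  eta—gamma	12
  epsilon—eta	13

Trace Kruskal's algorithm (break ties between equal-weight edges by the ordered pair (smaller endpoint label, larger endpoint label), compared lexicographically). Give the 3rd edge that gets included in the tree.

Kruskal's algorithm — process edges by increasing weight (ties by edge label):
alpha—beta (1): add — endpoints in different components.
eta—rho (6): add — endpoints in different components.
alpha—gamma (7): add — endpoints in different components.
eta—gamma (12): add — endpoints in different components.
alpha—eta (13): skip — alpha and eta already connected.
epsilon—eta (13): add — endpoints in different components.
The 3rd edge added is alpha—gamma.

alpha-gamma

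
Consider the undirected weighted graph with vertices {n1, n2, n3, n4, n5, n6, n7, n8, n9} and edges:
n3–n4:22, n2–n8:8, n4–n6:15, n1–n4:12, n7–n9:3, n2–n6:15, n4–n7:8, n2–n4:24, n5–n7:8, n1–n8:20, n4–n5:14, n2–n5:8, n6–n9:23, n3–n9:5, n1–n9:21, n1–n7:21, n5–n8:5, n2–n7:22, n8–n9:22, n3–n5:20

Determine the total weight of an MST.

64

Kruskal: consider edges lightest-first.
n7–n9 (3): add — endpoints in different components.
n3–n9 (5): add — endpoints in different components.
n5–n8 (5): add — endpoints in different components.
n2–n5 (8): add — endpoints in different components.
n2–n8 (8): skip — n8 and n2 already connected.
n4–n7 (8): add — endpoints in different components.
n5–n7 (8): add — endpoints in different components.
n1–n4 (12): add — endpoints in different components.
n4–n5 (14): skip — n5 and n4 already connected.
n2–n6 (15): add — endpoints in different components.
MST edges: n7–n9, n3–n9, n5–n8, n2–n5, n4–n7, n5–n7, n1–n4, n2–n6; total weight 3+5+5+8+8+8+12+15 = 64.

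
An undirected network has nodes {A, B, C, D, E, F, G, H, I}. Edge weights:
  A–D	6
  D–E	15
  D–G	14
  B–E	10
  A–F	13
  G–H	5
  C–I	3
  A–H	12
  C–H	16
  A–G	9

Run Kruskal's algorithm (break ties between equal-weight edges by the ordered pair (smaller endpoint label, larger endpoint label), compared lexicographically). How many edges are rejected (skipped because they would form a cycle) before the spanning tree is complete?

Kruskal's algorithm — process edges by increasing weight (ties by edge label):
C–I (3): add — endpoints in different components.
G–H (5): add — endpoints in different components.
A–D (6): add — endpoints in different components.
A–G (9): add — endpoints in different components.
B–E (10): add — endpoints in different components.
A–H (12): skip — A and H already connected.
A–F (13): add — endpoints in different components.
D–G (14): skip — D and G already connected.
D–E (15): add — endpoints in different components.
C–H (16): add — endpoints in different components.
Edges rejected before the tree was complete: 2.

2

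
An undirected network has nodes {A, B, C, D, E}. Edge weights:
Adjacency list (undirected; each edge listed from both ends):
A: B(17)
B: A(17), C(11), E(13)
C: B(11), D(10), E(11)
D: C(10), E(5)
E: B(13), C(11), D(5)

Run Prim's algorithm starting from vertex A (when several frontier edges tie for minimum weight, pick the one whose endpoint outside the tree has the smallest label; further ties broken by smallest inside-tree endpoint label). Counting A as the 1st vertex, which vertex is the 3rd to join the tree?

Prim's algorithm from A:
Step 1: cheapest edge leaving the tree is A—B (17); add B.
Step 2: cheapest edge leaving the tree is B—C (11); add C.
Step 3: cheapest edge leaving the tree is C—D (10); add D.
Step 4: cheapest edge leaving the tree is D—E (5); add E.
Vertex order: A, B, C, D, E. The 3rd vertex is C.

C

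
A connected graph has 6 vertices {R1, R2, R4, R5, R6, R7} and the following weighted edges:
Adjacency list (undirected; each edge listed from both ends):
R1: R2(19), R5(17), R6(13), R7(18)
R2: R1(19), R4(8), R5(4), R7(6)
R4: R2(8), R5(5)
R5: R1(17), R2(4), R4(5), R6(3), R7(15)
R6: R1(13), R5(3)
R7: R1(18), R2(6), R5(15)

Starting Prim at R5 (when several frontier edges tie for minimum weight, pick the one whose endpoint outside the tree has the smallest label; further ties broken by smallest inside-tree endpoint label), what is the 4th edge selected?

R2-R7

Prim's algorithm from R5:
Step 1: cheapest edge leaving the tree is R5–R6 (3); add R6.
Step 2: cheapest edge leaving the tree is R2–R5 (4); add R2.
Step 3: cheapest edge leaving the tree is R4–R5 (5); add R4.
Step 4: cheapest edge leaving the tree is R2–R7 (6); add R7.
Step 5: cheapest edge leaving the tree is R1–R6 (13); add R1.
The 4th edge added is R2–R7.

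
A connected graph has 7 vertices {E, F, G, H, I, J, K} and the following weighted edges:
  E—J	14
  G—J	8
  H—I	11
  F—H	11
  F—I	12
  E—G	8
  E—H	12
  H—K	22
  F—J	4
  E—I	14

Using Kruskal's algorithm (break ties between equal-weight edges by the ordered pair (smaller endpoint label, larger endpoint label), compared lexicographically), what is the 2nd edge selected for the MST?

E-G

Kruskal: consider edges lightest-first.
F—J (4): add. Components now {E} {F,J} {G} {H} {I} {K}
E—G (8): add. Components now {E,G} {F,J} {H} {I} {K}
G—J (8): add. Components now {E,F,G,J} {H} {I} {K}
F—H (11): add. Components now {E,F,G,H,J} {I} {K}
H—I (11): add. Components now {E,F,G,H,I,J} {K}
E—H (12): skip — E and H already connected.
F—I (12): skip — F and I already connected.
E—I (14): skip — E and I already connected.
E—J (14): skip — E and J already connected.
H—K (22): add. Components now {E,F,G,H,I,J,K}
The 2nd edge added is E—G.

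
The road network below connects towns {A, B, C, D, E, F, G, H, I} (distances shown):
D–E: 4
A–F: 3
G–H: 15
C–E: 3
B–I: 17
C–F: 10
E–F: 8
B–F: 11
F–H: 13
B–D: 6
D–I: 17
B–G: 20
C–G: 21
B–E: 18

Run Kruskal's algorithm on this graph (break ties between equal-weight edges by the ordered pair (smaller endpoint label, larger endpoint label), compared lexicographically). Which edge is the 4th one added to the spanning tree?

B-D

Sort edges by weight, then run Kruskal:
A–F (3): add — endpoints in different components.
C–E (3): add — endpoints in different components.
D–E (4): add — endpoints in different components.
B–D (6): add — endpoints in different components.
E–F (8): add — endpoints in different components.
C–F (10): skip — C and F already connected.
B–F (11): skip — B and F already connected.
F–H (13): add — endpoints in different components.
G–H (15): add — endpoints in different components.
B–I (17): add — endpoints in different components.
The 4th edge added is B–D.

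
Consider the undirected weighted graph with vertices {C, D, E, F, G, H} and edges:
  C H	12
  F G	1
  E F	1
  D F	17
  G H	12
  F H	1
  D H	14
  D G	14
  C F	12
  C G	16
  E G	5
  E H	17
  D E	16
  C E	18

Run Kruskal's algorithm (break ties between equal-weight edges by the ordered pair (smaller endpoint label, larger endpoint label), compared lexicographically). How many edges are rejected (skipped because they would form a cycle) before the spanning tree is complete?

Kruskal: consider edges lightest-first.
E F (1): add — endpoints in different components.
F G (1): add — endpoints in different components.
F H (1): add — endpoints in different components.
E G (5): skip — E and G already connected.
C F (12): add — endpoints in different components.
C H (12): skip — C and H already connected.
G H (12): skip — G and H already connected.
D G (14): add — endpoints in different components.
Edges rejected before the tree was complete: 3.

3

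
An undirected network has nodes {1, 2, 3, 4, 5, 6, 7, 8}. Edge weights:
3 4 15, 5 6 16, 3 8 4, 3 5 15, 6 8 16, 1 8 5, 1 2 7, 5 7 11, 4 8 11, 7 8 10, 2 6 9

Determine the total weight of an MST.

Grow the tree from 2 using Prim:
Step 1: frontier [1 2 7, 2 6 9] → take 1 2 (7); add 1.
Step 2: frontier [1 8 5, 2 6 9] → take 1 8 (5); add 8.
Step 3: frontier [2 6 9, 3 8 4, 7 8 10, 4 8 11, 6 8 16] → take 3 8 (4); add 3.
Step 4: frontier [2 6 9, 3 4 15, 3 5 15, 7 8 10, 4 8 11, 6 8 16] → take 2 6 (9); add 6.
Step 5: frontier [3 4 15, 3 5 15, 5 6 16, 7 8 10, 4 8 11] → take 7 8 (10); add 7.
Step 6: frontier [3 4 15, 3 5 15, 5 6 16, 5 7 11, 4 8 11] → take 4 8 (11); add 4.
Step 7: frontier [3 5 15, 5 6 16, 5 7 11] → take 5 7 (11); add 5.
MST edges: 1 2, 1 8, 3 8, 2 6, 7 8, 4 8, 5 7; total weight 7+5+4+9+10+11+11 = 57.

57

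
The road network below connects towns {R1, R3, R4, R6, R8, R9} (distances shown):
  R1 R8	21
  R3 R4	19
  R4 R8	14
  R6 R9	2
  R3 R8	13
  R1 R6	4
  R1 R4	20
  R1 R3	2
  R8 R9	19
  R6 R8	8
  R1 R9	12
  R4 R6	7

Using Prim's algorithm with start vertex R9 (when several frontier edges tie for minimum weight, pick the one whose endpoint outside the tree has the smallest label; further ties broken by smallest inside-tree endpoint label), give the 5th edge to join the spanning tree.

R6-R8

Grow the tree from R9 using Prim:
Step 1: cheapest edge leaving the tree is R6 R9 (2); add R6.
Step 2: cheapest edge leaving the tree is R1 R6 (4); add R1.
Step 3: cheapest edge leaving the tree is R1 R3 (2); add R3.
Step 4: cheapest edge leaving the tree is R4 R6 (7); add R4.
Step 5: cheapest edge leaving the tree is R6 R8 (8); add R8.
The 5th edge added is R6 R8.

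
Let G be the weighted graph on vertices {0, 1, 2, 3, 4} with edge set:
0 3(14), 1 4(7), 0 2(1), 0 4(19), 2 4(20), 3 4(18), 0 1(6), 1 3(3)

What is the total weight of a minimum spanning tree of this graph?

17

Grow the tree from 4 using Prim:
Step 1: cheapest edge leaving the tree is 1 4 (7); add 1.
Step 2: cheapest edge leaving the tree is 1 3 (3); add 3.
Step 3: cheapest edge leaving the tree is 0 1 (6); add 0.
Step 4: cheapest edge leaving the tree is 0 2 (1); add 2.
MST edges: 1 4, 1 3, 0 1, 0 2; total weight 7+3+6+1 = 17.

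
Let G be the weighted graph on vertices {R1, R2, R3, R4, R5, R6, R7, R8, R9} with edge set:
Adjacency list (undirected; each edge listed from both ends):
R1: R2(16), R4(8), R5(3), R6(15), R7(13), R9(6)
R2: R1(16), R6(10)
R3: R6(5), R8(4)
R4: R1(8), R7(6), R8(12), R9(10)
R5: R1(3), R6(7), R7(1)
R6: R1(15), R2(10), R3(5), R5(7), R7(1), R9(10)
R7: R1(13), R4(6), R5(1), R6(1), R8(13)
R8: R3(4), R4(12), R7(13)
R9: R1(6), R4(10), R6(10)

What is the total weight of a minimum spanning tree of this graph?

36

Prim's algorithm from R2:
Step 1: cheapest edge leaving the tree is R2—R6 (10); add R6.
Step 2: cheapest edge leaving the tree is R6—R7 (1); add R7.
Step 3: cheapest edge leaving the tree is R5—R7 (1); add R5.
Step 4: cheapest edge leaving the tree is R1—R5 (3); add R1.
Step 5: cheapest edge leaving the tree is R3—R6 (5); add R3.
Step 6: cheapest edge leaving the tree is R3—R8 (4); add R8.
Step 7: cheapest edge leaving the tree is R4—R7 (6); add R4.
Step 8: cheapest edge leaving the tree is R1—R9 (6); add R9.
MST edges: R2—R6, R6—R7, R5—R7, R1—R5, R3—R6, R3—R8, R4—R7, R1—R9; total weight 10+1+1+3+5+4+6+6 = 36.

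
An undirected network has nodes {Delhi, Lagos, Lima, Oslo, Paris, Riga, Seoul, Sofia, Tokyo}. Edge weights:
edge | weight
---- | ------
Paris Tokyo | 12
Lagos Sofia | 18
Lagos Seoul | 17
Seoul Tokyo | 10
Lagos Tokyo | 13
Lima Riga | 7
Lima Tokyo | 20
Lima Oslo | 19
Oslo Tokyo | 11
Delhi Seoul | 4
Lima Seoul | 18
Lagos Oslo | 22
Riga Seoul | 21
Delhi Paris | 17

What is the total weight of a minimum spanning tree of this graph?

93

Kruskal's algorithm — process edges by increasing weight (ties by edge label):
Delhi Seoul (4): add — endpoints in different components.
Lima Riga (7): add — endpoints in different components.
Seoul Tokyo (10): add — endpoints in different components.
Oslo Tokyo (11): add — endpoints in different components.
Paris Tokyo (12): add — endpoints in different components.
Lagos Tokyo (13): add — endpoints in different components.
Delhi Paris (17): skip — Paris and Delhi already connected.
Lagos Seoul (17): skip — Lagos and Seoul already connected.
Lagos Sofia (18): add — endpoints in different components.
Lima Seoul (18): add — endpoints in different components.
MST edges: Delhi Seoul, Lima Riga, Seoul Tokyo, Oslo Tokyo, Paris Tokyo, Lagos Tokyo, Lagos Sofia, Lima Seoul; total weight 4+7+10+11+12+13+18+18 = 93.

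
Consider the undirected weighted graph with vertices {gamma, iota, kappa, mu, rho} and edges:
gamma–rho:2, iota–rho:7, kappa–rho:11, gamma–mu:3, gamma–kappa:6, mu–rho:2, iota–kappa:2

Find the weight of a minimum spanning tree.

Prim, starting at kappa.
Step 1: cheapest edge leaving the tree is iota–kappa (2); add iota.
Step 2: cheapest edge leaving the tree is gamma–kappa (6); add gamma.
Step 3: cheapest edge leaving the tree is gamma–rho (2); add rho.
Step 4: cheapest edge leaving the tree is mu–rho (2); add mu.
MST edges: iota–kappa, gamma–kappa, gamma–rho, mu–rho; total weight 2+6+2+2 = 12.

12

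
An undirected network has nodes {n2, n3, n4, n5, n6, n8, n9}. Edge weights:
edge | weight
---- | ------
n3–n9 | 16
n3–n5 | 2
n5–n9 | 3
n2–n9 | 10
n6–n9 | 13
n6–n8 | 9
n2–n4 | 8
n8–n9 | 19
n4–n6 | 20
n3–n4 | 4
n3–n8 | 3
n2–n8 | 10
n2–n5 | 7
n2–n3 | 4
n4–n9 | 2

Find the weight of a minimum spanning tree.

Grow the tree from n9 using Prim:
Step 1: cheapest edge leaving the tree is n4–n9 (2); add n4.
Step 2: cheapest edge leaving the tree is n5–n9 (3); add n5.
Step 3: cheapest edge leaving the tree is n3–n5 (2); add n3.
Step 4: cheapest edge leaving the tree is n3–n8 (3); add n8.
Step 5: cheapest edge leaving the tree is n2–n3 (4); add n2.
Step 6: cheapest edge leaving the tree is n6–n8 (9); add n6.
MST edges: n4–n9, n5–n9, n3–n5, n3–n8, n2–n3, n6–n8; total weight 2+3+2+3+4+9 = 23.

23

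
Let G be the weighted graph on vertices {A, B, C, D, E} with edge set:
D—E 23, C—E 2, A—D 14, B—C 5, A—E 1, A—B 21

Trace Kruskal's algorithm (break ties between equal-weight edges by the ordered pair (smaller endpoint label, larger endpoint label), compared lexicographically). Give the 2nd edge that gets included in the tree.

C-E

Kruskal's algorithm — process edges by increasing weight (ties by edge label):
A—E (1): add. Components now {A,E} {B} {C} {D}
C—E (2): add. Components now {A,C,E} {B} {D}
B—C (5): add. Components now {A,B,C,E} {D}
A—D (14): add. Components now {A,B,C,D,E}
The 2nd edge added is C—E.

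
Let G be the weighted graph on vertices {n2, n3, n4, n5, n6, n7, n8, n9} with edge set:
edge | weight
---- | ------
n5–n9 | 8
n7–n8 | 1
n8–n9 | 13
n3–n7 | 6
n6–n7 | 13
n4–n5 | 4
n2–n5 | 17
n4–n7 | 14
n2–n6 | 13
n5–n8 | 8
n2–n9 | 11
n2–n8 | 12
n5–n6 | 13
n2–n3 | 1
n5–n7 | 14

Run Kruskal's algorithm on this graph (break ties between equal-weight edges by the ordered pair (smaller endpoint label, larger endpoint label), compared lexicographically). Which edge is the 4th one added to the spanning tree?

Kruskal's algorithm — process edges by increasing weight (ties by edge label):
n2–n3 (1): add — endpoints in different components.
n7–n8 (1): add — endpoints in different components.
n4–n5 (4): add — endpoints in different components.
n3–n7 (6): add — endpoints in different components.
n5–n8 (8): add — endpoints in different components.
n5–n9 (8): add — endpoints in different components.
n2–n9 (11): skip — n9 and n2 already connected.
n2–n8 (12): skip — n8 and n2 already connected.
n2–n6 (13): add — endpoints in different components.
The 4th edge added is n3–n7.

n3-n7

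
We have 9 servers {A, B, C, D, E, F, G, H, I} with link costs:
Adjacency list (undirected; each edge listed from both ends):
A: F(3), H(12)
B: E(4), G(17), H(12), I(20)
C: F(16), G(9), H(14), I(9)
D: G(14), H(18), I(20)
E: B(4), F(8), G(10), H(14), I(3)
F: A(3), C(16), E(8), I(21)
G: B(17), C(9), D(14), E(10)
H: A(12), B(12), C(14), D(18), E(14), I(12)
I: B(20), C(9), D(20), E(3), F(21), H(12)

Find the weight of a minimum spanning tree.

62

Kruskal: consider edges lightest-first.
A-F (3): add — endpoints in different components.
E-I (3): add — endpoints in different components.
B-E (4): add — endpoints in different components.
E-F (8): add — endpoints in different components.
C-G (9): add — endpoints in different components.
C-I (9): add — endpoints in different components.
E-G (10): skip — E and G already connected.
A-H (12): add — endpoints in different components.
B-H (12): skip — B and H already connected.
H-I (12): skip — H and I already connected.
C-H (14): skip — C and H already connected.
D-G (14): add — endpoints in different components.
MST edges: A-F, E-I, B-E, E-F, C-G, C-I, A-H, D-G; total weight 3+3+4+8+9+9+12+14 = 62.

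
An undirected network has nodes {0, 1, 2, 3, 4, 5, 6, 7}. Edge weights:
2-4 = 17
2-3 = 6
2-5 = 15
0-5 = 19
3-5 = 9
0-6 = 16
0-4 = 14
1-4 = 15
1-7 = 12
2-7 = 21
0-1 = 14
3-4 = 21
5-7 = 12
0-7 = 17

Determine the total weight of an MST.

Kruskal's algorithm — process edges by increasing weight (ties by edge label):
2-3 (6): add — endpoints in different components.
3-5 (9): add — endpoints in different components.
1-7 (12): add — endpoints in different components.
5-7 (12): add — endpoints in different components.
0-1 (14): add — endpoints in different components.
0-4 (14): add — endpoints in different components.
1-4 (15): skip — 1 and 4 already connected.
2-5 (15): skip — 2 and 5 already connected.
0-6 (16): add — endpoints in different components.
MST edges: 2-3, 3-5, 1-7, 5-7, 0-1, 0-4, 0-6; total weight 6+9+12+12+14+14+16 = 83.

83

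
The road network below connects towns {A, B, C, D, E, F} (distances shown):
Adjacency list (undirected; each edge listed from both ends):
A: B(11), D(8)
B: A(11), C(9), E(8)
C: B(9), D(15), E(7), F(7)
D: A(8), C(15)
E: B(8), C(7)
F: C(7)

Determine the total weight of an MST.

41

Grow the tree from C using Prim:
Step 1: frontier [C-E 7, C-F 7, B-C 9, C-D 15] → take C-E (7); add E.
Step 2: frontier [C-F 7, B-C 9, C-D 15, B-E 8] → take C-F (7); add F.
Step 3: frontier [B-C 9, C-D 15, B-E 8] → take B-E (8); add B.
Step 4: frontier [A-B 11, C-D 15] → take A-B (11); add A.
Step 5: frontier [A-D 8, C-D 15] → take A-D (8); add D.
MST edges: C-E, C-F, B-E, A-B, A-D; total weight 7+7+8+11+8 = 41.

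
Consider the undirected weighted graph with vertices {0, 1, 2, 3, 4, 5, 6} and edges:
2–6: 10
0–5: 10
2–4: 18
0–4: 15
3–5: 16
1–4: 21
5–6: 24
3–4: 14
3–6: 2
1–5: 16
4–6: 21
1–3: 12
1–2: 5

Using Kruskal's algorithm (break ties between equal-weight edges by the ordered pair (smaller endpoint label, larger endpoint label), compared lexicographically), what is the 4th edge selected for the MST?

2-6

Kruskal's algorithm — process edges by increasing weight (ties by edge label):
3–6 (2): add — endpoints in different components.
1–2 (5): add — endpoints in different components.
0–5 (10): add — endpoints in different components.
2–6 (10): add — endpoints in different components.
1–3 (12): skip — 1 and 3 already connected.
3–4 (14): add — endpoints in different components.
0–4 (15): add — endpoints in different components.
The 4th edge added is 2–6.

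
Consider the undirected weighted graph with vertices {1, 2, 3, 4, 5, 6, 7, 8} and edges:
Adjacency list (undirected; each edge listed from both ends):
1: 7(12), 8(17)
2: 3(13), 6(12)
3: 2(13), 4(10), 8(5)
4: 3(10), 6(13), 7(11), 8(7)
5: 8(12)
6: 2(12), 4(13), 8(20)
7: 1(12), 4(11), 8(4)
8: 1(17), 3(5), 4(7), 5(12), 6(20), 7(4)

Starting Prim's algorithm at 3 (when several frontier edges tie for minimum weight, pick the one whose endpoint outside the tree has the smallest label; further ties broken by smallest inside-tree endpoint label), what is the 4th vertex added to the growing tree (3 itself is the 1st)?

4

Grow the tree from 3 using Prim:
Step 1: cheapest edge leaving the tree is 3–8 (5); add 8.
Step 2: cheapest edge leaving the tree is 7–8 (4); add 7.
Step 3: cheapest edge leaving the tree is 4–8 (7); add 4.
Step 4: cheapest edge leaving the tree is 1–7 (12); add 1.
Step 5: cheapest edge leaving the tree is 5–8 (12); add 5.
Step 6: cheapest edge leaving the tree is 2–3 (13); add 2.
Step 7: cheapest edge leaving the tree is 2–6 (12); add 6.
Vertex order: 3, 8, 7, 4, 1, 5, 2, 6. The 4th vertex is 4.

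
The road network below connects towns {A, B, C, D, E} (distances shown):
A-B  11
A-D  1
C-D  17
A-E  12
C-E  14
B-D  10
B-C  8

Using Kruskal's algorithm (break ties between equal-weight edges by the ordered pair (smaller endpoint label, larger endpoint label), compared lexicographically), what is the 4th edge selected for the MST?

A-E

Kruskal: consider edges lightest-first.
A-D (1): add — endpoints in different components.
B-C (8): add — endpoints in different components.
B-D (10): add — endpoints in different components.
A-B (11): skip — A and B already connected.
A-E (12): add — endpoints in different components.
The 4th edge added is A-E.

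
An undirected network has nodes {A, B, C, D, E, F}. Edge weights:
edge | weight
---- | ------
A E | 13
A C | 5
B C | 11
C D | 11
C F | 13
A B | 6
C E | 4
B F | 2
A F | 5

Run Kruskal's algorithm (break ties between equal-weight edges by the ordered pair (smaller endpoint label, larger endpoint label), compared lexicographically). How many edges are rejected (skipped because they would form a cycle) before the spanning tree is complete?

Kruskal: consider edges lightest-first.
B F (2): add. Components now {A} {B,F} {C} {D} {E}
C E (4): add. Components now {A} {B,F} {C,E} {D}
A C (5): add. Components now {A,C,E} {B,F} {D}
A F (5): add. Components now {A,B,C,E,F} {D}
A B (6): skip — A and B already connected.
B C (11): skip — B and C already connected.
C D (11): add. Components now {A,B,C,D,E,F}
Edges rejected before the tree was complete: 2.

2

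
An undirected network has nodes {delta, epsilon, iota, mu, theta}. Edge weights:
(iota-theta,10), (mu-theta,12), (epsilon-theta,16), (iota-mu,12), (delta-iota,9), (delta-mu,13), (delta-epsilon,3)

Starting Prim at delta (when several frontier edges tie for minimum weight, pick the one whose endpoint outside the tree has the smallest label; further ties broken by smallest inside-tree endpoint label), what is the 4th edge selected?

iota-mu

Grow the tree from delta using Prim:
Step 1: frontier [delta-epsilon 3, delta-iota 9, delta-mu 13] → take delta-epsilon (3); add epsilon.
Step 2: frontier [delta-iota 9, delta-mu 13, epsilon-theta 16] → take delta-iota (9); add iota.
Step 3: frontier [delta-mu 13, epsilon-theta 16, iota-theta 10, iota-mu 12] → take iota-theta (10); add theta.
Step 4: frontier [delta-mu 13, iota-mu 12, mu-theta 12] → take iota-mu (12); add mu.
The 4th edge added is iota-mu.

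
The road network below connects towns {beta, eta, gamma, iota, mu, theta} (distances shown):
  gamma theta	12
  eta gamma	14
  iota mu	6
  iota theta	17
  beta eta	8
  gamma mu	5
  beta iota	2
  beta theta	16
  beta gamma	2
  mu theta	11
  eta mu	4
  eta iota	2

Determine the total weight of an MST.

21

Kruskal: consider edges lightest-first.
beta gamma (2): add — endpoints in different components.
beta iota (2): add — endpoints in different components.
eta iota (2): add — endpoints in different components.
eta mu (4): add — endpoints in different components.
gamma mu (5): skip — gamma and mu already connected.
iota mu (6): skip — mu and iota already connected.
beta eta (8): skip — beta and eta already connected.
mu theta (11): add — endpoints in different components.
MST edges: beta gamma, beta iota, eta iota, eta mu, mu theta; total weight 2+2+2+4+11 = 21.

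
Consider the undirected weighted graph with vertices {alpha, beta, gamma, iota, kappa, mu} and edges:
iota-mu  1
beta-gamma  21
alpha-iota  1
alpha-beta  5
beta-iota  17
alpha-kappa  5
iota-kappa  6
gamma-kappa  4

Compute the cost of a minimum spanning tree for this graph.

Grow the tree from mu using Prim:
Step 1: frontier [iota-mu 1] → take iota-mu (1); add iota.
Step 2: frontier [alpha-iota 1, iota-kappa 6, beta-iota 17] → take alpha-iota (1); add alpha.
Step 3: frontier [alpha-beta 5, alpha-kappa 5, iota-kappa 6, beta-iota 17] → take alpha-beta (5); add beta.
Step 4: frontier [alpha-kappa 5, beta-gamma 21, iota-kappa 6] → take alpha-kappa (5); add kappa.
Step 5: frontier [beta-gamma 21, gamma-kappa 4] → take gamma-kappa (4); add gamma.
MST edges: iota-mu, alpha-iota, alpha-beta, alpha-kappa, gamma-kappa; total weight 1+1+5+5+4 = 16.

16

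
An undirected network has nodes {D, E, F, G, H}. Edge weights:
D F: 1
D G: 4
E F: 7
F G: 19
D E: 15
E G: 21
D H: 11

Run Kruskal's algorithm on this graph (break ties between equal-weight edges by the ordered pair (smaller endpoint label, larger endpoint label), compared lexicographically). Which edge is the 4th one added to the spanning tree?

D-H

Sort edges by weight, then run Kruskal:
D F (1): add — endpoints in different components.
D G (4): add — endpoints in different components.
E F (7): add — endpoints in different components.
D H (11): add — endpoints in different components.
The 4th edge added is D H.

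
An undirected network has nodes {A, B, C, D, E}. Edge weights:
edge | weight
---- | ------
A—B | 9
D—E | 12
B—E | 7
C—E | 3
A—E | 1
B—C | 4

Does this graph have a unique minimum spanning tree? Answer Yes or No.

Sort edges by weight, then run Kruskal:
A—E (1): add. Components now {A,E} {B} {C} {D}
C—E (3): add. Components now {A,C,E} {B} {D}
B—C (4): add. Components now {A,B,C,E} {D}
B—E (7): skip — B and E already connected.
A—B (9): skip — A and B already connected.
D—E (12): add. Components now {A,B,C,D,E}
Every non-tree edge has weight strictly greater than the heaviest edge on the tree path between its endpoints, so the MST is unique.

Yes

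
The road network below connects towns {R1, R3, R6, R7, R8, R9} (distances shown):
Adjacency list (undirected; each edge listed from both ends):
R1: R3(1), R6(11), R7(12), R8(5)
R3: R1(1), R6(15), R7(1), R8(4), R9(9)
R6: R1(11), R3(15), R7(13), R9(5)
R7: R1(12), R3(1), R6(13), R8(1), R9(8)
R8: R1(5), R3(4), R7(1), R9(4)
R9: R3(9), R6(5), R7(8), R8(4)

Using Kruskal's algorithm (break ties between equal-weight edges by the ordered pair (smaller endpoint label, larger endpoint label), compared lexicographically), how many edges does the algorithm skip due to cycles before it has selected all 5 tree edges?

Kruskal's algorithm — process edges by increasing weight (ties by edge label):
R1-R3 (1): add — endpoints in different components.
R3-R7 (1): add — endpoints in different components.
R7-R8 (1): add — endpoints in different components.
R3-R8 (4): skip — R8 and R3 already connected.
R8-R9 (4): add — endpoints in different components.
R1-R8 (5): skip — R8 and R1 already connected.
R6-R9 (5): add — endpoints in different components.
Edges rejected before the tree was complete: 2.

2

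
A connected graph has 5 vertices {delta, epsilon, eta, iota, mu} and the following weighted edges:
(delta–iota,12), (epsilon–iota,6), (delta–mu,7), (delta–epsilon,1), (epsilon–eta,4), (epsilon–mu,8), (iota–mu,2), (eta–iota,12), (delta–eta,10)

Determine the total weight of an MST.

Grow the tree from mu using Prim:
Step 1: frontier [iota–mu 2, delta–mu 7, epsilon–mu 8] → take iota–mu (2); add iota.
Step 2: frontier [epsilon–iota 6, delta–iota 12, eta–iota 12, delta–mu 7, epsilon–mu 8] → take epsilon–iota (6); add epsilon.
Step 3: frontier [delta–epsilon 1, epsilon–eta 4, delta–iota 12, eta–iota 12, delta–mu 7] → take delta–epsilon (1); add delta.
Step 4: frontier [delta–eta 10, epsilon–eta 4, eta–iota 12] → take epsilon–eta (4); add eta.
MST edges: iota–mu, epsilon–iota, delta–epsilon, epsilon–eta; total weight 2+6+1+4 = 13.

13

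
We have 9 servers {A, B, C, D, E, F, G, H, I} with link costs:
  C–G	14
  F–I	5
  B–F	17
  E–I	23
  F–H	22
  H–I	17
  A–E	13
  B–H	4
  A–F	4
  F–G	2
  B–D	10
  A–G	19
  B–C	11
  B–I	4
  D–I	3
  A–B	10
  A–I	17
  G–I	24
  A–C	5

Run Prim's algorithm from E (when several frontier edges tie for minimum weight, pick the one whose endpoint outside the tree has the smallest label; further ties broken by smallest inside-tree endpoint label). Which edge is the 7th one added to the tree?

Prim's algorithm from E:
Step 1: cheapest edge leaving the tree is A–E (13); add A.
Step 2: cheapest edge leaving the tree is A–F (4); add F.
Step 3: cheapest edge leaving the tree is F–G (2); add G.
Step 4: cheapest edge leaving the tree is A–C (5); add C.
Step 5: cheapest edge leaving the tree is F–I (5); add I.
Step 6: cheapest edge leaving the tree is D–I (3); add D.
Step 7: cheapest edge leaving the tree is B–I (4); add B.
Step 8: cheapest edge leaving the tree is B–H (4); add H.
The 7th edge added is B–I.

B-I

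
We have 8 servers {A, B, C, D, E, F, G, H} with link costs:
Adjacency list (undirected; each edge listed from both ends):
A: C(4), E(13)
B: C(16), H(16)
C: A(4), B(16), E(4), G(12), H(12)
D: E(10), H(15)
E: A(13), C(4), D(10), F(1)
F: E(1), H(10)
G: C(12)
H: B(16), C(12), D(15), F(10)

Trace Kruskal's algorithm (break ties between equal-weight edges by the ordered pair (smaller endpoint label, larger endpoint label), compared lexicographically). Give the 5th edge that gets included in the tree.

F-H

Sort edges by weight, then run Kruskal:
E-F (1): add — endpoints in different components.
A-C (4): add — endpoints in different components.
C-E (4): add — endpoints in different components.
D-E (10): add — endpoints in different components.
F-H (10): add — endpoints in different components.
C-G (12): add — endpoints in different components.
C-H (12): skip — C and H already connected.
A-E (13): skip — A and E already connected.
D-H (15): skip — D and H already connected.
B-C (16): add — endpoints in different components.
The 5th edge added is F-H.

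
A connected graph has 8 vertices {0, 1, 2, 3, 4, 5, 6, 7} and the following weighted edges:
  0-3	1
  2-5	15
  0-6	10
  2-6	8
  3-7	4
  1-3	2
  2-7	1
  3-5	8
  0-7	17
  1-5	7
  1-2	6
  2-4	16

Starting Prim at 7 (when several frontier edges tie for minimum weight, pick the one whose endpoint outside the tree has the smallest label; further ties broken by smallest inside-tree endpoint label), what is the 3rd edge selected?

0-3

Prim, starting at 7.
Step 1: cheapest edge leaving the tree is 2-7 (1); add 2.
Step 2: cheapest edge leaving the tree is 3-7 (4); add 3.
Step 3: cheapest edge leaving the tree is 0-3 (1); add 0.
Step 4: cheapest edge leaving the tree is 1-3 (2); add 1.
Step 5: cheapest edge leaving the tree is 1-5 (7); add 5.
Step 6: cheapest edge leaving the tree is 2-6 (8); add 6.
Step 7: cheapest edge leaving the tree is 2-4 (16); add 4.
The 3rd edge added is 0-3.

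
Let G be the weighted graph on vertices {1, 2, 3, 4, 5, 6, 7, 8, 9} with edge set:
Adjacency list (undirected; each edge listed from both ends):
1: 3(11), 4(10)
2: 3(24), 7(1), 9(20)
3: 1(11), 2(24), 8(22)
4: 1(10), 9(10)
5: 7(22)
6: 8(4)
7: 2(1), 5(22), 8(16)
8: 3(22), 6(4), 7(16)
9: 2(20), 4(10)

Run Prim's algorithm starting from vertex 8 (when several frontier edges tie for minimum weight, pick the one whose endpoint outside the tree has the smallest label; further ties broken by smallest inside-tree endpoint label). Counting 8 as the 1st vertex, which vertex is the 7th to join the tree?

Prim, starting at 8.
Step 1: frontier [6–8 4, 7–8 16, 3–8 22] → take 6–8 (4); add 6.
Step 2: frontier [7–8 16, 3–8 22] → take 7–8 (16); add 7.
Step 3: frontier [2–7 1, 5–7 22, 3–8 22] → take 2–7 (1); add 2.
Step 4: frontier [2–9 20, 2–3 24, 5–7 22, 3–8 22] → take 2–9 (20); add 9.
Step 5: frontier [2–3 24, 5–7 22, 3–8 22, 4–9 10] → take 4–9 (10); add 4.
Step 6: frontier [2–3 24, 1–4 10, 5–7 22, 3–8 22] → take 1–4 (10); add 1.
Step 7: frontier [1–3 11, 2–3 24, 5–7 22, 3–8 22] → take 1–3 (11); add 3.
Step 8: frontier [5–7 22] → take 5–7 (22); add 5.
Vertex order: 8, 6, 7, 2, 9, 4, 1, 3, 5. The 7th vertex is 1.

1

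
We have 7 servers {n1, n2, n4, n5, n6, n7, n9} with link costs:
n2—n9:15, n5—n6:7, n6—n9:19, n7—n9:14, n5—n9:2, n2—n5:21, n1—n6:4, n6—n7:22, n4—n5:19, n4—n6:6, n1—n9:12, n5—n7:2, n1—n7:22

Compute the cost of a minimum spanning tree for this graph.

Prim's algorithm from n4:
Step 1: cheapest edge leaving the tree is n4—n6 (6); add n6.
Step 2: cheapest edge leaving the tree is n1—n6 (4); add n1.
Step 3: cheapest edge leaving the tree is n5—n6 (7); add n5.
Step 4: cheapest edge leaving the tree is n5—n7 (2); add n7.
Step 5: cheapest edge leaving the tree is n5—n9 (2); add n9.
Step 6: cheapest edge leaving the tree is n2—n9 (15); add n2.
MST edges: n4—n6, n1—n6, n5—n6, n5—n7, n5—n9, n2—n9; total weight 6+4+7+2+2+15 = 36.

36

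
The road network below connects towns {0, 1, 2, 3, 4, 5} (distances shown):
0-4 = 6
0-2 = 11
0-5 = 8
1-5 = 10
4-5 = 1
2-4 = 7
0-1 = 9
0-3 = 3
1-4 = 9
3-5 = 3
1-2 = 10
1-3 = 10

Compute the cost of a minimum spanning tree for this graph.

Kruskal's algorithm — process edges by increasing weight (ties by edge label):
4-5 (1): add. Components now {0} {1} {2} {3} {4,5}
0-3 (3): add. Components now {0,3} {1} {2} {4,5}
3-5 (3): add. Components now {0,3,4,5} {1} {2}
0-4 (6): skip — 0 and 4 already connected.
2-4 (7): add. Components now {0,2,3,4,5} {1}
0-5 (8): skip — 0 and 5 already connected.
0-1 (9): add. Components now {0,1,2,3,4,5}
MST edges: 4-5, 0-3, 3-5, 2-4, 0-1; total weight 1+3+3+7+9 = 23.

23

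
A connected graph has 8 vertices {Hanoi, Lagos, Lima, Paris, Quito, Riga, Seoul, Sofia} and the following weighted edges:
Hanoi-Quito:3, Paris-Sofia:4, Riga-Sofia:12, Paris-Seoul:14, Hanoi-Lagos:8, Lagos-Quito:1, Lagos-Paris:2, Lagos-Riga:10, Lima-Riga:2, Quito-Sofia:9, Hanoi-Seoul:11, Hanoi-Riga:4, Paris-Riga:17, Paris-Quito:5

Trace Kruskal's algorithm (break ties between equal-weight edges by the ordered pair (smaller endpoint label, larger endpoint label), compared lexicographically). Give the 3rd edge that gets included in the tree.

Kruskal's algorithm — process edges by increasing weight (ties by edge label):
Lagos-Quito (1): add — endpoints in different components.
Lagos-Paris (2): add — endpoints in different components.
Lima-Riga (2): add — endpoints in different components.
Hanoi-Quito (3): add — endpoints in different components.
Hanoi-Riga (4): add — endpoints in different components.
Paris-Sofia (4): add — endpoints in different components.
Paris-Quito (5): skip — Quito and Paris already connected.
Hanoi-Lagos (8): skip — Lagos and Hanoi already connected.
Quito-Sofia (9): skip — Sofia and Quito already connected.
Lagos-Riga (10): skip — Lagos and Riga already connected.
Hanoi-Seoul (11): add — endpoints in different components.
The 3rd edge added is Lima-Riga.

Lima-Riga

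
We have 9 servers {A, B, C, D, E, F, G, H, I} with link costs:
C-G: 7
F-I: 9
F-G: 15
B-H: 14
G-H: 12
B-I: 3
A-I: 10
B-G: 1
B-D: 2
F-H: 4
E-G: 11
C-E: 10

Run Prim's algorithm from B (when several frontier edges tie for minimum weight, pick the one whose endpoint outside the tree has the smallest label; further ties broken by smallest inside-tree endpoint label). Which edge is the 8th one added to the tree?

Grow the tree from B using Prim:
Step 1: cheapest edge leaving the tree is B-G (1); add G.
Step 2: cheapest edge leaving the tree is B-D (2); add D.
Step 3: cheapest edge leaving the tree is B-I (3); add I.
Step 4: cheapest edge leaving the tree is C-G (7); add C.
Step 5: cheapest edge leaving the tree is F-I (9); add F.
Step 6: cheapest edge leaving the tree is F-H (4); add H.
Step 7: cheapest edge leaving the tree is A-I (10); add A.
Step 8: cheapest edge leaving the tree is C-E (10); add E.
The 8th edge added is C-E.

C-E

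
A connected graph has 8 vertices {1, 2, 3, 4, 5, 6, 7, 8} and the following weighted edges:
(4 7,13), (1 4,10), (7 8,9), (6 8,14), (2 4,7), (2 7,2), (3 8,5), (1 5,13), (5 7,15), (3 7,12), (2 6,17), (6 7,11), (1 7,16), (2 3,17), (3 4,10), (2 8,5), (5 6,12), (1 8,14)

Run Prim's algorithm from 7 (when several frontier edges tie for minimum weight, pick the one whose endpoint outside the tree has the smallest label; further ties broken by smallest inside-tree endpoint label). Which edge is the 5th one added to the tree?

1-4

Grow the tree from 7 using Prim:
Step 1: cheapest edge leaving the tree is 2 7 (2); add 2.
Step 2: cheapest edge leaving the tree is 2 8 (5); add 8.
Step 3: cheapest edge leaving the tree is 3 8 (5); add 3.
Step 4: cheapest edge leaving the tree is 2 4 (7); add 4.
Step 5: cheapest edge leaving the tree is 1 4 (10); add 1.
Step 6: cheapest edge leaving the tree is 6 7 (11); add 6.
Step 7: cheapest edge leaving the tree is 5 6 (12); add 5.
The 5th edge added is 1 4.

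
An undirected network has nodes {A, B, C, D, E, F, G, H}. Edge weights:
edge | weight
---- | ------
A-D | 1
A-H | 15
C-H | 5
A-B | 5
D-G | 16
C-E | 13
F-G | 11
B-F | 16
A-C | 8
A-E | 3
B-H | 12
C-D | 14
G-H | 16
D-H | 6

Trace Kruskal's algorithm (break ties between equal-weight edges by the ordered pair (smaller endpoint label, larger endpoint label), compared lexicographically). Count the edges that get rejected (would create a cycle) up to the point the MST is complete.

Kruskal: consider edges lightest-first.
A-D (1): add — endpoints in different components.
A-E (3): add — endpoints in different components.
A-B (5): add — endpoints in different components.
C-H (5): add — endpoints in different components.
D-H (6): add — endpoints in different components.
A-C (8): skip — A and C already connected.
F-G (11): add — endpoints in different components.
B-H (12): skip — B and H already connected.
C-E (13): skip — C and E already connected.
C-D (14): skip — C and D already connected.
A-H (15): skip — A and H already connected.
B-F (16): add — endpoints in different components.
Edges rejected before the tree was complete: 5.

5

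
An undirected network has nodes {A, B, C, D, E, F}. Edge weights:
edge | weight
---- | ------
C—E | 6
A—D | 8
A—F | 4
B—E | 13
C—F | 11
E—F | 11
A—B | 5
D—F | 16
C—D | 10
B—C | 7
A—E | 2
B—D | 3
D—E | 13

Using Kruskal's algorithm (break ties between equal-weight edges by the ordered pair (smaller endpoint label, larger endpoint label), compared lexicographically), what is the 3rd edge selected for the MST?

A-F

Sort edges by weight, then run Kruskal:
A—E (2): add — endpoints in different components.
B—D (3): add — endpoints in different components.
A—F (4): add — endpoints in different components.
A—B (5): add — endpoints in different components.
C—E (6): add — endpoints in different components.
The 3rd edge added is A—F.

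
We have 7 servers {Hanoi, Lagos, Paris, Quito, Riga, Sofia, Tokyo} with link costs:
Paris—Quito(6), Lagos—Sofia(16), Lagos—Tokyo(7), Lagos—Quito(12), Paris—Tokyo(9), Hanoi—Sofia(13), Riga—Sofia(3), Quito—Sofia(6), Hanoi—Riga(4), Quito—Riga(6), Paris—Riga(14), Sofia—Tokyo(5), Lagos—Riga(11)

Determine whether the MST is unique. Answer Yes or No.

No

Kruskal: consider edges lightest-first.
Riga—Sofia (3): add. Components now {Tokyo} {Riga,Sofia} {Hanoi} {Lagos} {Paris} {Quito}
Hanoi—Riga (4): add. Components now {Tokyo} {Hanoi,Riga,Sofia} {Lagos} {Paris} {Quito}
Sofia—Tokyo (5): add. Components now {Hanoi,Riga,Sofia,Tokyo} {Lagos} {Paris} {Quito}
Paris—Quito (6): add. Components now {Hanoi,Riga,Sofia,Tokyo} {Lagos} {Paris,Quito}
Quito—Riga (6): add. Components now {Hanoi,Paris,Quito,Riga,Sofia,Tokyo} {Lagos}
Quito—Sofia (6): skip — Sofia and Quito already connected.
Lagos—Tokyo (7): add. Components now {Hanoi,Lagos,Paris,Quito,Riga,Sofia,Tokyo}
Non-tree edge Quito—Sofia has weight 6, equal to the heaviest edge on its tree cycle — swapping gives another MST of the same weight. Not unique.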